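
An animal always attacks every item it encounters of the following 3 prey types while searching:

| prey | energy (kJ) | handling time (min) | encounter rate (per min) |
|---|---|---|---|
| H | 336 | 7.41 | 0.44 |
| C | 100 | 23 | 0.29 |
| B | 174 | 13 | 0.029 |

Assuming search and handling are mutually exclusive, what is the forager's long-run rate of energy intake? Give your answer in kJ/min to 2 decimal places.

16.09 kJ/min

R = (0.44×336 + 0.29×100 + 0.029×174) / (1 + 0.44×7.41 + 0.29×23 + 0.029×13) = 181.9/11.31 = 16.09 kJ/min.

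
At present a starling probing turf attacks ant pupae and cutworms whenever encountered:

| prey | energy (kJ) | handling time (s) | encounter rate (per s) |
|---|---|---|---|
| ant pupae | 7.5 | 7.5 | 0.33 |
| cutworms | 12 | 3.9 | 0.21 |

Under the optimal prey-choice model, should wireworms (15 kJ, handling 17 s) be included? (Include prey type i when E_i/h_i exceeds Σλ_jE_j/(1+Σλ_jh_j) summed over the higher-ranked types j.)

No

On ant pupae and cutworms alone, R = ΣλE/(1+Σλh) = 4.995/4.294 = 1.163 kJ/s.
wireworms: E/h = 15/17 = 0.8824 kJ/s.
Since 0.8824 < R, time spent handling wireworms is better spent searching.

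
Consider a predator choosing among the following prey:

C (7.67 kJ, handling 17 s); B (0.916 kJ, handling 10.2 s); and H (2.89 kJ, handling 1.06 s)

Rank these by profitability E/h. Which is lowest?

B

Profitability E/h (kJ/s): C = 7.67/17 = 0.451, B = 0.916/10.2 = 0.0898, H = 2.89/1.06 = 2.73.
Ranked: H > C > B.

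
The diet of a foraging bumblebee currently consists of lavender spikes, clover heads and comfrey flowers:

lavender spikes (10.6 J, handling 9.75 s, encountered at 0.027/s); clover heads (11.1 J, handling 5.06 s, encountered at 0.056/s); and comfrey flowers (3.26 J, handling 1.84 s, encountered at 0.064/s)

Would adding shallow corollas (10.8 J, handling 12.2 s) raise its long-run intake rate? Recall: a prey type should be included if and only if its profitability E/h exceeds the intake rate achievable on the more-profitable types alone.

Intake rate on the current diet: R = (0.027×10.6 + 0.056×11.1 + 0.064×3.26) / (1 + 0.027×9.75 + 0.056×5.06 + 0.064×1.84) = 1.116/1.664 = 0.6708 J/s.
shallow corollas: E/h = 10.8/12.2 = 0.8852 J/s.
0.8852 > 0.6708, so adding shallow corollas raises the average — include it.

Yes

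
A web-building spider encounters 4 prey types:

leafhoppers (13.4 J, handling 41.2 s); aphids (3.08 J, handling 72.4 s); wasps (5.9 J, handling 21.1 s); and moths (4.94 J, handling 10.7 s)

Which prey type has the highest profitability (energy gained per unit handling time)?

moths

In descending order of E/h:
moths: 4.94/10.7 = 0.462 J/s
leafhoppers: 13.4/41.2 = 0.325 J/s
wasps: 5.9/21.1 = 0.28 J/s
aphids: 3.08/72.4 = 0.0425 J/s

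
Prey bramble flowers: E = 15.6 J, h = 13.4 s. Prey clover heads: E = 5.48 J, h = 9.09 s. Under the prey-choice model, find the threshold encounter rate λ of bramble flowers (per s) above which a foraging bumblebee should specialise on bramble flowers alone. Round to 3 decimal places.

0.080 per s

Drop clover heads once their profitability E₂/h₂ falls below the rate achievable on bramble flowers alone: E₂/h₂ = λE₁/(1 + λh₁).
Solve for λ: λE₁h₂ = E₂(1 + λh₁) → λ(E₁h₂ − E₂h₁) = E₂ → λ = E₂/(E₁h₂ − E₂h₁).
λ = 5.48/(15.6×9.09 − 5.48×13.4) = 5.48/68.37 = 0.08015 per s.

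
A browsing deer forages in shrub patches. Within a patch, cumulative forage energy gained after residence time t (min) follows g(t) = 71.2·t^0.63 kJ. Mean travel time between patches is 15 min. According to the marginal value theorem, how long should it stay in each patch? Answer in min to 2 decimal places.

Optimal t* satisfies g'(t*) = g(t*)/(T + t*).
g'(t) = 0.63·71.2·t^-0.37. Setting 0.63·71.2·t^-0.37 = 71.2·t^0.63/(15+t) gives 0.63(15+t) = t, so 0.37·t = 0.63×15.
t* = 0.63×15/0.37 = 25.54 min.

25.54 min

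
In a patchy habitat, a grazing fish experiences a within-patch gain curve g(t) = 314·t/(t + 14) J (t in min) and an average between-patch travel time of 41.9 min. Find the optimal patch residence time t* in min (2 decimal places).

By the marginal value theorem, leave when the instantaneous gain rate g'(t) equals the habitat-wide average g(t)/(T + t).
g'(t) = 314·14/(t + 14)². Setting 314·14/(t+14)² = 314t/[(t+14)(41.9+t)] gives 14(41.9+t) = t(t+14), so t² = 14×41.9 = 586.6.
t* = √586.6 = 24.22 min.

24.22 min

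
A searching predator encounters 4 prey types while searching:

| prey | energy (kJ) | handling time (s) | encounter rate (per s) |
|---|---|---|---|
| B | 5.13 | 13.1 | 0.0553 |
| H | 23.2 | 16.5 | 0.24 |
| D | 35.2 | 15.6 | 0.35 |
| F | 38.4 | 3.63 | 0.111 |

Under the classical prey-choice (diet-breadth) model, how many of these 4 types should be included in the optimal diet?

Rank by E/h (kJ/s): F 10.6, D 2.26, H 1.41, B 0.392. Include each in turn until the next type's E/h falls below the running intake rate.
Rate on top 1: 3.038. D: 2.26 < 3.038 → exclude; stop.
Optimal diet: F — 1 of 4 types.

1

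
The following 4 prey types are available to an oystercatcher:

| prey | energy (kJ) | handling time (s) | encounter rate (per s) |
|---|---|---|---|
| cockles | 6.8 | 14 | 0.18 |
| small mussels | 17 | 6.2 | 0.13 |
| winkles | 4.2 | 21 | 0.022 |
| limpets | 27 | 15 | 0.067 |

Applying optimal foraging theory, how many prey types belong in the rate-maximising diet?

E/h in descending order: small mussels 2.74, limpets 1.8, cockles 0.486, winkles 0.2 kJ/s. The optimal diet is the largest prefix of this list for which every included type satisfies E_i/h_i > R on the types above it.
Rate on top 1: 1.224. limpets: 1.8 > 1.224 → include.
Rate on top 2: 1.43. cockles: 0.486 < 1.43 → exclude; stop.
Optimal diet: small mussels, limpets — 2 of 4 types.

2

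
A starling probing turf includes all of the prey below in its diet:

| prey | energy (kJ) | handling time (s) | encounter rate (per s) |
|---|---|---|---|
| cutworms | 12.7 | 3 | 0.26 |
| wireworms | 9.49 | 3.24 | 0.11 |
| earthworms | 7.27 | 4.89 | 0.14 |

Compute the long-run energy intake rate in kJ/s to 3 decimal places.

1.901 kJ/s

Energy encountered per unit search time: 0.26×12.7 + 0.11×9.49 + 0.14×7.27 = 5.364 kJ/s.
Handling time per unit search time: 0.26×3 + 0.11×3.24 + 0.14×4.89 = 1.821.
Rate = 5.364/(1 + 1.821) = 1.901 kJ/s.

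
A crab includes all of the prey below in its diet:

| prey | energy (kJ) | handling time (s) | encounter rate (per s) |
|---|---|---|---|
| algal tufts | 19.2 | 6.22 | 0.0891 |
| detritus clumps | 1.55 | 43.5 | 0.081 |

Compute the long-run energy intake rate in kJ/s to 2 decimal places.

R = Σλ_iE_i / (1 + Σλ_ih_i)
Numerator: 0.0891×19.2 + 0.081×1.55 = 1.836
Denominator: 1 + 0.0891×6.22 + 0.081×43.5 = 5.078
R = 1.836/5.078 = 0.3616 kJ/s

0.36 kJ/s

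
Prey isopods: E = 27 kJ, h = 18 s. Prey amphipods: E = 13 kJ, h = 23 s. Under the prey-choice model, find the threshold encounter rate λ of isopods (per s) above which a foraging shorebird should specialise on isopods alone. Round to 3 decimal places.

At the threshold, the rate on isopods alone equals the profitability of amphipods: λ·27/(1 + λ·18) = 13/23 = 0.5652.
Rearranging, λ(27 − 0.5652×18) = 0.5652, so λ = 0.5652/16.83 = 0.03359 per s.

0.034 per s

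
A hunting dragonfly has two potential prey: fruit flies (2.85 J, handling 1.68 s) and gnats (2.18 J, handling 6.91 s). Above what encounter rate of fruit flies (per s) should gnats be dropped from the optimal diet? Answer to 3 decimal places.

0.136 per s

Drop gnats once their profitability E₂/h₂ falls below the rate achievable on fruit flies alone: E₂/h₂ = λE₁/(1 + λh₁).
Solve for λ: λE₁h₂ = E₂(1 + λh₁) → λ(E₁h₂ − E₂h₁) = E₂ → λ = E₂/(E₁h₂ − E₂h₁).
λ = 2.18/(2.85×6.91 − 2.18×1.68) = 2.18/16.03 = 0.136 per s.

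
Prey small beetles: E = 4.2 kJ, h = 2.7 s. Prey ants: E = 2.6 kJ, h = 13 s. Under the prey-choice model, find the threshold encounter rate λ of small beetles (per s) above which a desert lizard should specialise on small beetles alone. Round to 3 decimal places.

Drop ants once their profitability E₂/h₂ falls below the rate achievable on small beetles alone: E₂/h₂ = λE₁/(1 + λh₁).
Solve for λ: λE₁h₂ = E₂(1 + λh₁) → λ(E₁h₂ − E₂h₁) = E₂ → λ = E₂/(E₁h₂ − E₂h₁).
λ = 2.6/(4.2×13 − 2.6×2.7) = 2.6/47.58 = 0.05464 per s.

0.055 per s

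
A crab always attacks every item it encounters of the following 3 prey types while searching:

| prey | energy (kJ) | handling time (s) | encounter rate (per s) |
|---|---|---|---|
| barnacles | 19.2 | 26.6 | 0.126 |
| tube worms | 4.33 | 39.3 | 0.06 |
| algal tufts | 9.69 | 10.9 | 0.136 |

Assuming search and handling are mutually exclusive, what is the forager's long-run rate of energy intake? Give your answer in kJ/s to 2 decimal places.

0.49 kJ/s

R = (0.126×19.2 + 0.06×4.33 + 0.136×9.69) / (1 + 0.126×26.6 + 0.06×39.3 + 0.136×10.9) = 3.997/8.192 = 0.4879 kJ/s.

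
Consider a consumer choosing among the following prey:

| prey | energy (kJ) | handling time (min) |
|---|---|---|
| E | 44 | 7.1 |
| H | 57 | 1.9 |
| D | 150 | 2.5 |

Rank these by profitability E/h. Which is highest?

Profitability E/h (kJ/min): E = 44/7.1 = 6.2, H = 57/1.9 = 30, D = 150/2.5 = 60.
Ranked: D > H > E.

D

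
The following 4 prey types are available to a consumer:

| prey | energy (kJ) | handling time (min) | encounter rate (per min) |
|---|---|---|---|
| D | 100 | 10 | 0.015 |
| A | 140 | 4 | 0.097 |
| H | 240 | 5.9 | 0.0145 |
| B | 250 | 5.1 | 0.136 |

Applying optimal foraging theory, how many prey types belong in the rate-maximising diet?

E/h in descending order: B 49, H 40.7, A 35, D 10 kJ/min. The optimal diet is the largest prefix of this list for which every included type satisfies E_i/h_i > R on the types above it.
Rate on top 1: 20.08. H: 40.7 > 20.08 → include.
Rate on top 2: 21.07. A: 35 > 21.07 → include.
Rate on top 3: 23.56. D: 10 < 23.56 → exclude; stop.
Optimal diet: B, H, A — 3 of 4 types.

3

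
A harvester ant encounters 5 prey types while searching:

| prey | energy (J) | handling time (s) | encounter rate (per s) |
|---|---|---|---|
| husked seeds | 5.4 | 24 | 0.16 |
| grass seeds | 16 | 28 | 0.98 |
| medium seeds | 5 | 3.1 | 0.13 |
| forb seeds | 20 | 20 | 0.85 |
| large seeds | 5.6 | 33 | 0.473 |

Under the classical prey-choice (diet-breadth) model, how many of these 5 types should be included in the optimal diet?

Profitabilities (E/h, J/s): medium seeds 1.61, forb seeds 1, grass seeds 0.571, husked seeds 0.225, large seeds 0.17. Add prey in this order while the next type's profitability exceeds the intake rate on those already taken.
Rate on top 1: 0.4633. forb seeds: 1 > 0.4633 → include.
Rate on top 2: 0.9591. grass seeds: 0.571 < 0.9591 → exclude; stop.
Optimal diet: medium seeds, forb seeds — 2 of 5 types.

2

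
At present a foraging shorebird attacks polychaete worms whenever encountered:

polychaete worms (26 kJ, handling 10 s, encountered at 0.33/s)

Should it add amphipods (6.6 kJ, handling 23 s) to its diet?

No

Intake rate on the current diet: R = (0.33×26) / (1 + 0.33×10) = 8.58/4.3 = 1.995 kJ/s.
amphipods: E/h = 6.6/23 = 0.287 kJ/s.
0.287 < 1.995, so adding amphipods would lower the average — exclude it.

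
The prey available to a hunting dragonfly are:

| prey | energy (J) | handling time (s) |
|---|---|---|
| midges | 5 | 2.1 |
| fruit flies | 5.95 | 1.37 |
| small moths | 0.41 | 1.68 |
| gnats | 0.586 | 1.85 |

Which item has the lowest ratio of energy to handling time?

In descending order of E/h:
fruit flies: 5.95/1.37 = 4.34 J/s
midges: 5/2.1 = 2.38 J/s
gnats: 0.586/1.85 = 0.317 J/s
small moths: 0.41/1.68 = 0.244 J/s

small moths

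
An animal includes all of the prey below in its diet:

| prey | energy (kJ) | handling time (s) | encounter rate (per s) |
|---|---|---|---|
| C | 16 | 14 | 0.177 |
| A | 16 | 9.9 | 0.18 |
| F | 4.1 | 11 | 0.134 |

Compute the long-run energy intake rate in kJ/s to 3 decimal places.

0.930 kJ/s

R = Σλ_iE_i / (1 + Σλ_ih_i)
Numerator: 0.177×16 + 0.18×16 + 0.134×4.1 = 6.261
Denominator: 1 + 0.177×14 + 0.18×9.9 + 0.134×11 = 6.734
R = 6.261/6.734 = 0.9298 kJ/s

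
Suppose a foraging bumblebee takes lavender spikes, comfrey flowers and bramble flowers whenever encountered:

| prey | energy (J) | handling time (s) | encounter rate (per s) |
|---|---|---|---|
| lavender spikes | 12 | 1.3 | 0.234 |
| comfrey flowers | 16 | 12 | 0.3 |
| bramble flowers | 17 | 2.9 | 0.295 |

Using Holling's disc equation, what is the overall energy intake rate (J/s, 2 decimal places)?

2.19 J/s

R = (0.234×12 + 0.3×16 + 0.295×17) / (1 + 0.234×1.3 + 0.3×12 + 0.295×2.9) = 12.62/5.76 = 2.192 J/s.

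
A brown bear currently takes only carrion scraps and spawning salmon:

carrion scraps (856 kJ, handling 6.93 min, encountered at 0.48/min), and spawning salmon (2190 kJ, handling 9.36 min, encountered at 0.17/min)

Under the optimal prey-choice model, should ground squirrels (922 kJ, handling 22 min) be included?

Intake rate on the current diet: R = (0.48×856 + 0.17×2190) / (1 + 0.48×6.93 + 0.17×9.36) = 783.2/5.918 = 132.3 kJ/min.
Profitability of ground squirrels: 922/22 = 41.91 kJ/min.
Since 41.91 < R, time spent handling ground squirrels is better spent searching.

No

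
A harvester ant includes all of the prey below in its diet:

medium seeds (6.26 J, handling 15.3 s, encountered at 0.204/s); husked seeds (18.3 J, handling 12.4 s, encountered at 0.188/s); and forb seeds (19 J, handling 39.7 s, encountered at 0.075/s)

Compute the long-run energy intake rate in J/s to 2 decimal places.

0.65 J/s

R = Σλ_iE_i / (1 + Σλ_ih_i)
Numerator: 0.204×6.26 + 0.188×18.3 + 0.075×19 = 6.142
Denominator: 1 + 0.204×15.3 + 0.188×12.4 + 0.075×39.7 = 9.43
R = 6.142/9.43 = 0.6514 J/s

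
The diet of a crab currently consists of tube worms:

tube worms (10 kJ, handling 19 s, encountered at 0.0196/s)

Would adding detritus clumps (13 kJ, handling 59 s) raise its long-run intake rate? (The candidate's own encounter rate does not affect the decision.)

Yes

On tube worms alone, R = ΣλE/(1+Σλh) = 0.196/1.372 = 0.1428 kJ/s.
detritus clumps: E/h = 13/59 = 0.2203 kJ/s.
0.2203 > 0.1428, so adding detritus clumps raises the average — include it.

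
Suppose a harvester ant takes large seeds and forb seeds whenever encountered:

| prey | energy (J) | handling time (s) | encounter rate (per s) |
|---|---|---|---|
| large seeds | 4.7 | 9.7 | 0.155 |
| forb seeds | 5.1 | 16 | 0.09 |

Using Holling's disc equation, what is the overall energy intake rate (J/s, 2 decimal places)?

R = (0.155×4.7 + 0.09×5.1) / (1 + 0.155×9.7 + 0.09×16) = 1.188/3.943 = 0.3011 J/s.

0.30 J/s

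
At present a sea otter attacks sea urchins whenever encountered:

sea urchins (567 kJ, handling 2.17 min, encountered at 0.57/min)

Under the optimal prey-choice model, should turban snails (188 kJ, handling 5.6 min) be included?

Current rate: (0.57×567)/(1 + 0.57×2.17) = 144.5 kJ/min.
Profitability of turban snails: 188/5.6 = 33.57 kJ/min.
33.57 < 144.5, so adding turban snails would lower the average — exclude it.

No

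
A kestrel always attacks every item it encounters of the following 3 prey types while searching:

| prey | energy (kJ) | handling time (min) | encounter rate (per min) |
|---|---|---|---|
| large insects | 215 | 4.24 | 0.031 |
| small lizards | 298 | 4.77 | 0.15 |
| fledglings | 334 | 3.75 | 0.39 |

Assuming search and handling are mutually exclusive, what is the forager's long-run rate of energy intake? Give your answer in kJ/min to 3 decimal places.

R = Σλ_iE_i / (1 + Σλ_ih_i)
Numerator: 0.031×215 + 0.15×298 + 0.39×334 = 181.6
Denominator: 1 + 0.031×4.24 + 0.15×4.77 + 0.39×3.75 = 3.309
R = 181.6/3.309 = 54.88 kJ/min

54.881 kJ/min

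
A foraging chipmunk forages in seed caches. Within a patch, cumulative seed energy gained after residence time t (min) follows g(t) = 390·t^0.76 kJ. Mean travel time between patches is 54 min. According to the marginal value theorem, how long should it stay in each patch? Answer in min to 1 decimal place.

Maximise g(t)/(T+t): set derivative to zero → g'(t)(T+t) = g(t).
g'(t) = 0.76·390·t^-0.24. Setting 0.76·390·t^-0.24 = 390·t^0.76/(54+t) gives 0.76(54+t) = t, so 0.24·t = 0.76×54.
t* = 0.76×54/0.24 = 171 min.

171.0 min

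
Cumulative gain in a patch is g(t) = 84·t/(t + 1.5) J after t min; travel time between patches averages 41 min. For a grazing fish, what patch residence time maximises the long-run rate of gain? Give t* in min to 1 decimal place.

By the marginal value theorem, leave when the instantaneous gain rate g'(t) equals the habitat-wide average g(t)/(T + t).
g'(t) = 84·1.5/(t + 1.5)². Setting 84·1.5/(t+1.5)² = 84t/[(t+1.5)(41+t)] gives 1.5(41+t) = t(t+1.5), so t² = 1.5×41 = 61.5.
t* = √61.5 = 7.842 min.

7.8 min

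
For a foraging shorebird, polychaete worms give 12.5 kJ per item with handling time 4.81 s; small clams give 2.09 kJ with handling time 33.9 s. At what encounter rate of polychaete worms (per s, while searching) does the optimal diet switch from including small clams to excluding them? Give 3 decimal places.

The zero-one rule: include small clams iff E₂/h₂ > λE₁/(1+λh₁). Equality gives the switch point.
λE₁h₂ = E₂ + λE₂h₁ ⇒ λ = E₂/(E₁h₂ − E₂h₁) = 2.09/(423.8 − 10.05) = 0.005052 per s.

0.005 per s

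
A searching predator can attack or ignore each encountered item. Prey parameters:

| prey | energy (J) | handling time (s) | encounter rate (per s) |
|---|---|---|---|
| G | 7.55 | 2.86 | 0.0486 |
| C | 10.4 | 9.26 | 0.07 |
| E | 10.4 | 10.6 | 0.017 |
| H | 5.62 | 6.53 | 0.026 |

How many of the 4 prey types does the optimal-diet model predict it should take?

Profitabilities (E/h, J/s): G 2.64, C 1.12, E 0.981, H 0.861. Add prey in this order while the next type's profitability exceeds the intake rate on those already taken.
Rate on top 1: 0.3222. C: 1.12 > 0.3222 → include.
Rate on top 2: 0.6127. E: 0.981 > 0.6127 → include.
Rate on top 3: 0.6464. H: 0.861 > 0.6464 → include.
Optimal diet: G, C, E, H — 4 of 4 types.

4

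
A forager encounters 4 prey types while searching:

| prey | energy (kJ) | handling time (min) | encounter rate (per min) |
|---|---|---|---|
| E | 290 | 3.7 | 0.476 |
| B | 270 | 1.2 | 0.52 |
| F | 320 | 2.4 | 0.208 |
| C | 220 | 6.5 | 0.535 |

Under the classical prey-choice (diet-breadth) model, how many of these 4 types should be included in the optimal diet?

2

Rank by E/h (kJ/min): B 225, F 133, E 78.4, C 33.8. Include each in turn until the next type's E/h falls below the running intake rate.
Rate on top 1: 86.45. F: 133 > 86.45 → include.
Rate on top 2: 97.48. E: 78.4 < 97.48 → exclude; stop.
Optimal diet: B, F — 2 of 4 types.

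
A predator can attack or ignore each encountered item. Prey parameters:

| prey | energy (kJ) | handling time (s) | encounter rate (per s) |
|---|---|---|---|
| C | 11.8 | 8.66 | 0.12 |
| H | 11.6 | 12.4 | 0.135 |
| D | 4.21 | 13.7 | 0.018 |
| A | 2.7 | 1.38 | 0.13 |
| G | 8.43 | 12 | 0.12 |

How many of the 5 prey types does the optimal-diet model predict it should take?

Profitabilities (E/h, kJ/s): A 1.96, C 1.36, H 0.935, G 0.703, D 0.307. Add prey in this order while the next type's profitability exceeds the intake rate on those already taken.
Rate on top 1: 0.2976. C: 1.36 > 0.2976 → include.
Rate on top 2: 0.7964. H: 0.935 > 0.7964 → include.
Rate on top 3: 0.8562. G: 0.703 < 0.8562 → exclude; stop.
Optimal diet: A, C, H — 3 of 5 types.

3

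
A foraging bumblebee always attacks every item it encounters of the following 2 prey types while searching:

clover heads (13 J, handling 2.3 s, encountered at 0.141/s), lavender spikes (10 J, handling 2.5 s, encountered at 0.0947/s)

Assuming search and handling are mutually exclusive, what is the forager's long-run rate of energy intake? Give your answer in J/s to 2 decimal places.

R = Σλ_iE_i / (1 + Σλ_ih_i)
Numerator: 0.141×13 + 0.0947×10 = 2.78
Denominator: 1 + 0.141×2.3 + 0.0947×2.5 = 1.561
R = 2.78/1.561 = 1.781 J/s

1.78 J/s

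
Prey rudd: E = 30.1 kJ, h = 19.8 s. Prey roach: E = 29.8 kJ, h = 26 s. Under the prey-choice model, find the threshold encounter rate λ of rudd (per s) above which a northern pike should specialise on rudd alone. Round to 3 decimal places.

Drop roach once their profitability E₂/h₂ falls below the rate achievable on rudd alone: E₂/h₂ = λE₁/(1 + λh₁).
Solve for λ: λE₁h₂ = E₂(1 + λh₁) → λ(E₁h₂ − E₂h₁) = E₂ → λ = E₂/(E₁h₂ − E₂h₁).
λ = 29.8/(30.1×26 − 29.8×19.8) = 29.8/192.6 = 0.1548 per s.

0.155 per s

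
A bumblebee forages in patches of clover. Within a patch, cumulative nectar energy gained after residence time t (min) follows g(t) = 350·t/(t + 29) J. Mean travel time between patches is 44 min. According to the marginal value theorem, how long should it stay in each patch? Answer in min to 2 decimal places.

By the marginal value theorem, leave when the instantaneous gain rate g'(t) equals the habitat-wide average g(t)/(T + t).
g'(t) = 350·29/(t + 29)². Setting 350·29/(t+29)² = 350t/[(t+29)(44+t)] gives 29(44+t) = t(t+29), so t² = 29×44 = 1276.
t* = √1276 = 35.72 min.

35.72 min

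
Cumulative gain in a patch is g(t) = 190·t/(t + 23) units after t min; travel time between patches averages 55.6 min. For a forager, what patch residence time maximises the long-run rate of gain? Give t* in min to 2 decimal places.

35.76 min

Optimal t* satisfies g'(t*) = g(t*)/(T + t*).
g'(t) = 190·23/(t + 23)². Setting 190·23/(t+23)² = 190t/[(t+23)(55.6+t)] gives 23(55.6+t) = t(t+23), so t² = 23×55.6 = 1279.
t* = √1279 = 35.76 min.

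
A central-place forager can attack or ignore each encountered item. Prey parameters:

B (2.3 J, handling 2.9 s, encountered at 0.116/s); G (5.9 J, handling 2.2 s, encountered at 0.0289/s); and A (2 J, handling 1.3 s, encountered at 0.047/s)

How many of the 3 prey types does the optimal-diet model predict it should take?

E/h in descending order: G 2.68, A 1.54, B 0.793 J/s. The optimal diet is the largest prefix of this list for which every included type satisfies E_i/h_i > R on the types above it.
Rate on top 1: 0.1603. A: 1.54 > 0.1603 → include.
Rate on top 2: 0.2352. B: 0.793 > 0.2352 → include.
Optimal diet: G, A, B — 3 of 3 types.

3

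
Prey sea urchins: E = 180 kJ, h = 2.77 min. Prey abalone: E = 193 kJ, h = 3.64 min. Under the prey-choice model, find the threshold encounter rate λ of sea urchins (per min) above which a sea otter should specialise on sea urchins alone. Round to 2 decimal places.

1.60 per min

At the threshold, the rate on sea urchins alone equals the profitability of abalone: λ·180/(1 + λ·2.77) = 193/3.64 = 53.02.
Rearranging, λ(180 − 53.02×2.77) = 53.02, so λ = 53.02/33.13 = 1.6 per min.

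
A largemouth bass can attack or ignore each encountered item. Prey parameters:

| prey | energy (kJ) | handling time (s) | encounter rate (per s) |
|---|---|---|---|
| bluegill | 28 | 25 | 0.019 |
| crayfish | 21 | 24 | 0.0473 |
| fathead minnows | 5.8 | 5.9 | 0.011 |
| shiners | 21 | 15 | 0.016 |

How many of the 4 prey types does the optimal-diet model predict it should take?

Rank by E/h (kJ/s): shiners 1.4, bluegill 1.12, fathead minnows 0.983, crayfish 0.875. Include each in turn until the next type's E/h falls below the running intake rate.
Rate on top 1: 0.271. bluegill: 1.12 > 0.271 → include.
Rate on top 2: 0.5061. fathead minnows: 0.983 > 0.5061 → include.
Rate on top 3: 0.5235. crayfish: 0.875 > 0.5235 → include.
Optimal diet: shiners, bluegill, fathead minnows, crayfish — 4 of 4 types.

4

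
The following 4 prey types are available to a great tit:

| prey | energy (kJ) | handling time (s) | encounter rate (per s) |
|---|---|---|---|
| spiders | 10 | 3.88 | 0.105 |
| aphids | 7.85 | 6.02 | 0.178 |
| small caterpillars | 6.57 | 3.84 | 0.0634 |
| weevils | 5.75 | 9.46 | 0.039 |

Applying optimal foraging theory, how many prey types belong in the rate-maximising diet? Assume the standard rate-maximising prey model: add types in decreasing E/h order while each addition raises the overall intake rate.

3

Profitabilities (E/h, kJ/s): spiders 2.58, small caterpillars 1.71, aphids 1.3, weevils 0.608. Add prey in this order while the next type's profitability exceeds the intake rate on those already taken.
Rate on top 1: 0.7461. small caterpillars: 1.71 > 0.7461 → include.
Rate on top 2: 0.8884. aphids: 1.3 > 0.8884 → include.
Rate on top 3: 1.052. weevils: 0.608 < 1.052 → exclude; stop.
Optimal diet: spiders, small caterpillars, aphids — 3 of 4 types.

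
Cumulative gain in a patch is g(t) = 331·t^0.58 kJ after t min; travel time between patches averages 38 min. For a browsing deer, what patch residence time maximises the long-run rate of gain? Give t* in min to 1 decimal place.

52.5 min

Optimal t* satisfies g'(t*) = g(t*)/(T + t*).
g'(t) = 0.58·331·t^-0.42. Setting 0.58·331·t^-0.42 = 331·t^0.58/(38+t) gives 0.58(38+t) = t, so 0.42·t = 0.58×38.
t* = 0.58×38/0.42 = 52.48 min.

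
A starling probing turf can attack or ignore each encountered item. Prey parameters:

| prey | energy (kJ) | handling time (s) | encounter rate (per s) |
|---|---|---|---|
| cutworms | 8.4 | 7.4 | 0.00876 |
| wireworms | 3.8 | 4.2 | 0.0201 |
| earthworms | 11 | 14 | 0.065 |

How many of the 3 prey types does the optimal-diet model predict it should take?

Profitabilities (E/h, kJ/s): cutworms 1.14, wireworms 0.905, earthworms 0.786. Add prey in this order while the next type's profitability exceeds the intake rate on those already taken.
Rate on top 1: 0.0691. wireworms: 0.905 > 0.0691 → include.
Rate on top 2: 0.1305. earthworms: 0.786 > 0.1305 → include.
Optimal diet: cutworms, wireworms, earthworms — 3 of 3 types.

3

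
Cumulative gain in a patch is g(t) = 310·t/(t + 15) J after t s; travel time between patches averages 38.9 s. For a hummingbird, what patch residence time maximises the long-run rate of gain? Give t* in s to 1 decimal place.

24.2 s

Maximise g(t)/(T+t): set derivative to zero → g'(t)(T+t) = g(t).
g'(t) = 310·15/(t + 15)². Setting 310·15/(t+15)² = 310t/[(t+15)(38.9+t)] gives 15(38.9+t) = t(t+15), so t² = 15×38.9 = 583.5.
t* = √583.5 = 24.16 s.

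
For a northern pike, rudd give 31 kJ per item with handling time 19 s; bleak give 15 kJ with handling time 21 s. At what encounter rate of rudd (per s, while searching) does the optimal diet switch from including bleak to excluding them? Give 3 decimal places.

0.041 per s

Drop bleak once their profitability E₂/h₂ falls below the rate achievable on rudd alone: E₂/h₂ = λE₁/(1 + λh₁).
Solve for λ: λE₁h₂ = E₂(1 + λh₁) → λ(E₁h₂ − E₂h₁) = E₂ → λ = E₂/(E₁h₂ − E₂h₁).
λ = 15/(31×21 − 15×19) = 15/366 = 0.04098 per s.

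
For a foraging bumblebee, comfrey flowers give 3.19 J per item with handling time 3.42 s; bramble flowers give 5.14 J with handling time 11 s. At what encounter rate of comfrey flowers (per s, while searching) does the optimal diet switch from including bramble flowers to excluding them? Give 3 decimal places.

The zero-one rule: include bramble flowers iff E₂/h₂ > λE₁/(1+λh₁). Equality gives the switch point.
λE₁h₂ = E₂ + λE₂h₁ ⇒ λ = E₂/(E₁h₂ − E₂h₁) = 5.14/(35.09 − 17.58) = 0.2935 per s.

0.294 per s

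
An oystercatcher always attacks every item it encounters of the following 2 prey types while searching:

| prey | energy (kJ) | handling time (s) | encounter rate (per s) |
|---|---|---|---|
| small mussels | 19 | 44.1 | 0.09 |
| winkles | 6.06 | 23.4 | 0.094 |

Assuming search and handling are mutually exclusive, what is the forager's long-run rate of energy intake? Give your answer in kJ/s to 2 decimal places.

0.32 kJ/s

R = Σλ_iE_i / (1 + Σλ_ih_i)
Numerator: 0.09×19 + 0.094×6.06 = 2.28
Denominator: 1 + 0.09×44.1 + 0.094×23.4 = 7.169
R = 2.28/7.169 = 0.318 kJ/s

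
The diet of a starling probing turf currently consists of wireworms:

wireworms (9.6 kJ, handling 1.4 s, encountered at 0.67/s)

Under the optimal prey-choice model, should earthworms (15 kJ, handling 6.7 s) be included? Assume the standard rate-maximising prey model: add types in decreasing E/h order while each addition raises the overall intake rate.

On wireworms alone, R = ΣλE/(1+Σλh) = 6.432/1.938 = 3.319 kJ/s.
Profitability of earthworms: 15/6.7 = 2.239 kJ/s.
2.239 < 3.319, so adding earthworms would lower the average — exclude it.

No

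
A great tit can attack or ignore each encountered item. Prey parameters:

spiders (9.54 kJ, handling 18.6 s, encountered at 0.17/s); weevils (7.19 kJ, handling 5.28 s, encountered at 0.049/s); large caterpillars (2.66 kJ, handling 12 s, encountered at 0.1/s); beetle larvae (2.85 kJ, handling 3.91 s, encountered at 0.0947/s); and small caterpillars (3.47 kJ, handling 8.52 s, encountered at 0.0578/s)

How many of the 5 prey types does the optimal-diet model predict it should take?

E/h in descending order: weevils 1.36, beetle larvae 0.729, spiders 0.513, small caterpillars 0.407, large caterpillars 0.222 kJ/s. The optimal diet is the largest prefix of this list for which every included type satisfies E_i/h_i > R on the types above it.
Rate on top 1: 0.2799. beetle larvae: 0.729 > 0.2799 → include.
Rate on top 2: 0.382. spiders: 0.513 > 0.382 → include.
Rate on top 3: 0.4684. small caterpillars: 0.407 < 0.4684 → exclude; stop.
Optimal diet: weevils, beetle larvae, spiders — 3 of 5 types.

3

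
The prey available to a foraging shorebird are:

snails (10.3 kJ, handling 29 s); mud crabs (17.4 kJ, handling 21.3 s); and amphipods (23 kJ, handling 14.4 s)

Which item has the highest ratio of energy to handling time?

In descending order of E/h:
amphipods: 23/14.4 = 1.6 kJ/s
mud crabs: 17.4/21.3 = 0.817 kJ/s
snails: 10.3/29 = 0.355 kJ/s

amphipods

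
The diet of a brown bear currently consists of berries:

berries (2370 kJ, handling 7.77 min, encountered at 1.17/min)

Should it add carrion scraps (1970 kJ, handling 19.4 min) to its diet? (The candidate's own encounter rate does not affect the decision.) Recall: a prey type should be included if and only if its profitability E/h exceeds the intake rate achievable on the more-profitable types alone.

Intake rate on the current diet: R = (1.17×2370) / (1 + 1.17×7.77) = 2773/10.09 = 274.8 kJ/min.
Profitability of carrion scraps: 1970/19.4 = 101.5 kJ/min.
101.5 < 274.8, so adding carrion scraps would lower the average — exclude it.

No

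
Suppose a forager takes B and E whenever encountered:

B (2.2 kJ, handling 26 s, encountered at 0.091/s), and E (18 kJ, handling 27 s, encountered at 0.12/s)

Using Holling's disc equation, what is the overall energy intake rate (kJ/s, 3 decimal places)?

R = Σλ_iE_i / (1 + Σλ_ih_i)
Numerator: 0.091×2.2 + 0.12×18 = 2.36
Denominator: 1 + 0.091×26 + 0.12×27 = 6.606
R = 2.36/6.606 = 0.3573 kJ/s

0.357 kJ/s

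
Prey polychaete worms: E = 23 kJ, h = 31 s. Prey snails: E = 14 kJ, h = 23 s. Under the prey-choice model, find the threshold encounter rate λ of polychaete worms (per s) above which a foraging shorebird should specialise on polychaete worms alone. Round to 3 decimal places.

0.147 per s

Drop snails once their profitability E₂/h₂ falls below the rate achievable on polychaete worms alone: E₂/h₂ = λE₁/(1 + λh₁).
Solve for λ: λE₁h₂ = E₂(1 + λh₁) → λ(E₁h₂ − E₂h₁) = E₂ → λ = E₂/(E₁h₂ − E₂h₁).
λ = 14/(23×23 − 14×31) = 14/95 = 0.1474 per s.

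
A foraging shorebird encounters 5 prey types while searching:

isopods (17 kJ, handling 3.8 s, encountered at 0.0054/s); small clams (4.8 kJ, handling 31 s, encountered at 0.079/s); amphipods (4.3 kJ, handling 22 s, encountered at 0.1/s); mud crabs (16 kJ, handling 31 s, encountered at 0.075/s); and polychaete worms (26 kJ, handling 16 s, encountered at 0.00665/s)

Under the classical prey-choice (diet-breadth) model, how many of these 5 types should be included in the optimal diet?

Rank by E/h (kJ/s): isopods 4.47, polychaete worms 1.62, mud crabs 0.516, amphipods 0.195, small clams 0.155. Include each in turn until the next type's E/h falls below the running intake rate.
Rate on top 1: 0.08995. polychaete worms: 1.62 > 0.08995 → include.
Rate on top 2: 0.2349. mud crabs: 0.516 > 0.2349 → include.
Rate on top 3: 0.4243. amphipods: 0.195 < 0.4243 → exclude; stop.
Optimal diet: isopods, polychaete worms, mud crabs — 3 of 5 types.

3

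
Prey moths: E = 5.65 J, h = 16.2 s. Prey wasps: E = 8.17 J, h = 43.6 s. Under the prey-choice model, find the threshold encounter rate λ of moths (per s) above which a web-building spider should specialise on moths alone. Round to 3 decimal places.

Drop wasps once their profitability E₂/h₂ falls below the rate achievable on moths alone: E₂/h₂ = λE₁/(1 + λh₁).
Solve for λ: λE₁h₂ = E₂(1 + λh₁) → λ(E₁h₂ − E₂h₁) = E₂ → λ = E₂/(E₁h₂ − E₂h₁).
λ = 8.17/(5.65×43.6 − 8.17×16.2) = 8.17/114 = 0.07168 per s.

0.072 per s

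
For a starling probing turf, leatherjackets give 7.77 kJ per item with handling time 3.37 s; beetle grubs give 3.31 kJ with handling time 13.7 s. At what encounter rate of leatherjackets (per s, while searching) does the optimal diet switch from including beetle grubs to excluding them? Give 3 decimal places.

0.035 per s

The zero-one rule: include beetle grubs iff E₂/h₂ > λE₁/(1+λh₁). Equality gives the switch point.
λE₁h₂ = E₂ + λE₂h₁ ⇒ λ = E₂/(E₁h₂ − E₂h₁) = 3.31/(106.4 − 11.15) = 0.03473 per s.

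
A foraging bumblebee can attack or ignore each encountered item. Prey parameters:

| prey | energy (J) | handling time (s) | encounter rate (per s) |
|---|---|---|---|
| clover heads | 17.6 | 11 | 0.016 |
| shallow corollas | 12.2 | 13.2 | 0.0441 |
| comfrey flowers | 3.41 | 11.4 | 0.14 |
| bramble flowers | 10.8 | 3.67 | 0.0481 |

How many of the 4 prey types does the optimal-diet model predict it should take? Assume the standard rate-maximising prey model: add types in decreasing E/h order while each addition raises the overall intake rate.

Profitabilities (E/h, J/s): bramble flowers 2.94, clover heads 1.6, shallow corollas 0.924, comfrey flowers 0.299. Add prey in this order while the next type's profitability exceeds the intake rate on those already taken.
Rate on top 1: 0.4415. clover heads: 1.6 > 0.4415 → include.
Rate on top 2: 0.5923. shallow corollas: 0.924 > 0.5923 → include.
Rate on top 3: 0.6922. comfrey flowers: 0.299 < 0.6922 → exclude; stop.
Optimal diet: bramble flowers, clover heads, shallow corollas — 3 of 4 types.

3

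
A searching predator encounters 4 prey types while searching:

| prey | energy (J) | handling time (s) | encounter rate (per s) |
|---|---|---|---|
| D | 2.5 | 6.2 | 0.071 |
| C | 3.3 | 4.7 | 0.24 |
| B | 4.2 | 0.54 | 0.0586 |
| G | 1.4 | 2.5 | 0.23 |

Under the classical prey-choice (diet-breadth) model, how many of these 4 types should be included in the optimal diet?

3

Rank by E/h (J/s): B 7.78, C 0.702, G 0.56, D 0.403. Include each in turn until the next type's E/h falls below the running intake rate.
Rate on top 1: 0.2386. C: 0.702 > 0.2386 → include.
Rate on top 2: 0.4807. G: 0.56 > 0.4807 → include.
Rate on top 3: 0.4974. D: 0.403 < 0.4974 → exclude; stop.
Optimal diet: B, C, G — 3 of 4 types.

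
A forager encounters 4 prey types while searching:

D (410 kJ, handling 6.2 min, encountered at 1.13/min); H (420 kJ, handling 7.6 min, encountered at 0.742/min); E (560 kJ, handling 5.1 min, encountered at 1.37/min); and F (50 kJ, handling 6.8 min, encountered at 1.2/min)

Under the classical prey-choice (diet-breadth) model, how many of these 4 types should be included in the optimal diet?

E/h in descending order: E 110, D 66.1, H 55.3, F 7.35 kJ/min. The optimal diet is the largest prefix of this list for which every included type satisfies E_i/h_i > R on the types above it.
Rate on top 1: 96.06. D: 66.1 < 96.06 → exclude; stop.
Optimal diet: E — 1 of 4 types.

1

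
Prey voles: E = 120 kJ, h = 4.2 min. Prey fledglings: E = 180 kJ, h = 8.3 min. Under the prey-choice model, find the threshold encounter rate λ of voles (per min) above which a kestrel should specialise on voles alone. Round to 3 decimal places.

0.750 per min

At the threshold, the rate on voles alone equals the profitability of fledglings: λ·120/(1 + λ·4.2) = 180/8.3 = 21.69.
Rearranging, λ(120 − 21.69×4.2) = 21.69, so λ = 21.69/28.92 = 0.75 per min.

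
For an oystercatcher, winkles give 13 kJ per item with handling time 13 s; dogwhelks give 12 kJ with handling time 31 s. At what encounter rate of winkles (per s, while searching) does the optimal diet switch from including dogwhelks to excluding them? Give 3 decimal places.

Drop dogwhelks once their profitability E₂/h₂ falls below the rate achievable on winkles alone: E₂/h₂ = λE₁/(1 + λh₁).
Solve for λ: λE₁h₂ = E₂(1 + λh₁) → λ(E₁h₂ − E₂h₁) = E₂ → λ = E₂/(E₁h₂ − E₂h₁).
λ = 12/(13×31 − 12×13) = 12/247 = 0.04858 per s.

0.049 per s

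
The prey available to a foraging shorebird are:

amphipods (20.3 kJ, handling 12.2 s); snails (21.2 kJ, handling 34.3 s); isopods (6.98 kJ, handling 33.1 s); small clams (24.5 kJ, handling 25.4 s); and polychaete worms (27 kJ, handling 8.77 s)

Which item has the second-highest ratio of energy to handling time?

Profitability E/h (kJ/s): amphipods = 20.3/12.2 = 1.66, snails = 21.2/34.3 = 0.618, isopods = 6.98/33.1 = 0.211, small clams = 24.5/25.4 = 0.965, polychaete worms = 27/8.77 = 3.08.
Ranked: polychaete worms > amphipods > small clams > snails > isopods.

amphipods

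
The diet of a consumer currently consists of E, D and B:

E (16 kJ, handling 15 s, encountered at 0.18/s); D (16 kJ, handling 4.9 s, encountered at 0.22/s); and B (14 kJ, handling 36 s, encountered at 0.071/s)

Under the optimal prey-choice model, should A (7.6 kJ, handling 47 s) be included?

Current rate: (0.18×16 + 0.22×16 + 0.071×14)/(1 + 0.18×15 + 0.22×4.9 + 0.071×36) = 1.008 kJ/s.
Profitability of A: 7.6/47 = 0.1617 kJ/s.
Since 0.1617 < R, time spent handling A is better spent searching.

No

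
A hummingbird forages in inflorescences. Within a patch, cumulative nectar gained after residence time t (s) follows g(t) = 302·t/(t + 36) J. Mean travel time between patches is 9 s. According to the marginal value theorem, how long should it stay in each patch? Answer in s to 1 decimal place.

Maximise g(t)/(T+t): set derivative to zero → g'(t)(T+t) = g(t).
g'(t) = 302·36/(t + 36)². Setting 302·36/(t+36)² = 302t/[(t+36)(9+t)] gives 36(9+t) = t(t+36), so t² = 36×9 = 324.
t* = √324 = 18 s.

18.0 s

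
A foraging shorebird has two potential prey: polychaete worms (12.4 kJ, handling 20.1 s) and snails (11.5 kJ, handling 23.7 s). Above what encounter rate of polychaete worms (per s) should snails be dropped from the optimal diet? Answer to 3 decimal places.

0.183 per s

Drop snails once their profitability E₂/h₂ falls below the rate achievable on polychaete worms alone: E₂/h₂ = λE₁/(1 + λh₁).
Solve for λ: λE₁h₂ = E₂(1 + λh₁) → λ(E₁h₂ − E₂h₁) = E₂ → λ = E₂/(E₁h₂ − E₂h₁).
λ = 11.5/(12.4×23.7 − 11.5×20.1) = 11.5/62.73 = 0.1833 per s.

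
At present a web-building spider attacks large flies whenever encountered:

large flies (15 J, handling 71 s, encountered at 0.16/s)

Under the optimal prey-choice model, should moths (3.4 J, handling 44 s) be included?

Intake rate on the current diet: R = (0.16×15) / (1 + 0.16×71) = 2.4/12.36 = 0.1942 J/s.
Profitability of moths: 3.4/44 = 0.07727 J/s.
Since 0.07727 < R, time spent handling moths is better spent searching.

No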